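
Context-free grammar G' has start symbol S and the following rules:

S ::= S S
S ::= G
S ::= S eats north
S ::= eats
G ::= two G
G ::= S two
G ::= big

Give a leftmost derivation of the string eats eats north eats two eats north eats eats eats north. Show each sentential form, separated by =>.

S => S eats north   [S ::= S eats north]
S eats north => S S eats north   [S ::= S S]
S S eats north => S S S eats north   [S ::= S S]
S S S eats north => S eats north S S eats north   [S ::= S eats north]
S eats north S S eats north => G eats north S S eats north   [S ::= G]
G eats north S S eats north => S two eats north S S eats north   [G ::= S two]
S two eats north S S eats north => S S two eats north S S eats north   [S ::= S S]
S S two eats north S S eats north => S eats north S two eats north S S eats north   [S ::= S eats north]
S eats north S two eats north S S eats north => eats eats north S two eats north S S eats north   [S ::= eats]
eats eats north S two eats north S S eats north => eats eats north eats two eats north S S eats north   [S ::= eats]
eats eats north eats two eats north S S eats north => eats eats north eats two eats north eats S eats north   [S ::= eats]
eats eats north eats two eats north eats S eats north => eats eats north eats two eats north eats eats eats north   [S ::= eats]

S => S eats north => S S eats north => S S S eats north => S eats north S S eats north => G eats north S S eats north => S two eats north S S eats north => S S two eats north S S eats north => S eats north S two eats north S S eats north => eats eats north S two eats north S S eats north => eats eats north eats two eats north S S eats north => eats eats north eats two eats north eats S eats north => eats eats north eats two eats north eats eats eats north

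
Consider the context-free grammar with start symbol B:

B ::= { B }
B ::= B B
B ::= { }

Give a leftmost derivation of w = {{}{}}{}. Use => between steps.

B=>BB=>{B}B=>{BB}B=>{{}B}B=>{{}{}}B=>{{}{}}{}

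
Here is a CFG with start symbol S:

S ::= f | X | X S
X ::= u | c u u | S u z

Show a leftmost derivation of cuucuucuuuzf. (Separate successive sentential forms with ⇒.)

S⇒XS⇒cuuS⇒cuuXS⇒cuucuuS⇒cuucuuXS⇒cuucuuSuzS⇒cuucuuXuzS⇒cuucuucuuuzS⇒cuucuucuuuzf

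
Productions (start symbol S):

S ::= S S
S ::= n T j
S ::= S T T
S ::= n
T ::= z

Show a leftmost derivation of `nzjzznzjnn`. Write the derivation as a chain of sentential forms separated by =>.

S => SS => SSS => STTSS => nTjTTSS => nzjTTSS => nzjzTSS => nzjzzSS => nzjzznTjS => nzjzznzjS => nzjzznzjSS => nzjzznzjnS => nzjzznzjnn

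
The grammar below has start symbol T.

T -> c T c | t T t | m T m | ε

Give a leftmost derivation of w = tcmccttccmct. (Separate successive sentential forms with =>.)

T=>tTt=>tcTct=>tcmTmct=>tcmcTcmct=>tcmccTccmct=>tcmcctTtccmct=>tcmccttccmct

T => tTt   [T -> t T t]
tTt => tcTct   [T -> c T c]
tcTct => tcmTmct   [T -> m T m]
tcmTmct => tcmcTcmct   [T -> c T c]
tcmcTcmct => tcmccTccmct   [T -> c T c]
tcmccTccmct => tcmcctTtccmct   [T -> t T t]
tcmcctTtccmct => tcmccttccmct   [T -> ε]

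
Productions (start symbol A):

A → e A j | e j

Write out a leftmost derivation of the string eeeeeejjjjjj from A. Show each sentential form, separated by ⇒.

A⇒eAj⇒eeAjj⇒eeeAjjj⇒eeeeAjjjj⇒eeeeeAjjjjj⇒eeeeeejjjjjj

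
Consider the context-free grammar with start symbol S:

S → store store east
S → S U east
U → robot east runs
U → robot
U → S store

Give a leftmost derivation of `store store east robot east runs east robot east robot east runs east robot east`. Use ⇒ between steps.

S ⇒ S U east   [S → S U east]
S U east ⇒ S U east U east   [S → S U east]
S U east U east ⇒ S U east U east U east   [S → S U east]
S U east U east U east ⇒ S U east U east U east U east   [S → S U east]
S U east U east U east U east ⇒ store store east U east U east U east U east   [S → store store east]
store store east U east U east U east U east ⇒ store store east robot east runs east U east U east U east   [U → robot east runs]
store store east robot east runs east U east U east U east ⇒ store store east robot east runs east robot east U east U east   [U → robot]
store store east robot east runs east robot east U east U east ⇒ store store east robot east runs east robot east robot east runs east U east   [U → robot east runs]
store store east robot east runs east robot east robot east runs east U east ⇒ store store east robot east runs east robot east robot east runs east robot east   [U → robot]

S ⇒ S U east ⇒ S U east U east ⇒ S U east U east U east ⇒ S U east U east U east U east ⇒ store store east U east U east U east U east ⇒ store store east robot east runs east U east U east U east ⇒ store store east robot east runs east robot east U east U east ⇒ store store east robot east runs east robot east robot east runs east U east ⇒ store store east robot east runs east robot east robot east runs east robot east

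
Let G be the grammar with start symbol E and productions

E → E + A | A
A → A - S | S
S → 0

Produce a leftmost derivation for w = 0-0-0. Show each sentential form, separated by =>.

E => A   [E → A]
A => A-S   [A → A - S]
A-S => A-S-S   [A → A - S]
A-S-S => S-S-S   [A → S]
S-S-S => 0-S-S   [S → 0]
0-S-S => 0-0-S   [S → 0]
0-0-S => 0-0-0   [S → 0]

E => A => A-S => A-S-S => S-S-S => 0-S-S => 0-0-S => 0-0-0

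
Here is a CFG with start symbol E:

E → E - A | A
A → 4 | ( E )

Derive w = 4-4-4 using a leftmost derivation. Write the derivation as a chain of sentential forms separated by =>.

E => E-A => E-A-A => A-A-A => 4-A-A => 4-4-A => 4-4-4

E => E-A   [E → E - A]
E-A => E-A-A   [E → E - A]
E-A-A => A-A-A   [E → A]
A-A-A => 4-A-A   [A → 4]
4-A-A => 4-4-A   [A → 4]
4-4-A => 4-4-4   [A → 4]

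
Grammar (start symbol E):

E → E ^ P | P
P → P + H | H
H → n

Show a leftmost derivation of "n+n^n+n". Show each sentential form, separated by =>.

E => E^P => P^P => P+H^P => H+H^P => n+H^P => n+n^P => n+n^P+H => n+n^H+H => n+n^n+H => n+n^n+n

E => E^P   [E → E ^ P]
E^P => P^P   [E → P]
P^P => P+H^P   [P → P + H]
P+H^P => H+H^P   [P → H]
H+H^P => n+H^P   [H → n]
n+H^P => n+n^P   [H → n]
n+n^P => n+n^P+H   [P → P + H]
n+n^P+H => n+n^H+H   [P → H]
n+n^H+H => n+n^n+H   [H → n]
n+n^n+H => n+n^n+n   [H → n]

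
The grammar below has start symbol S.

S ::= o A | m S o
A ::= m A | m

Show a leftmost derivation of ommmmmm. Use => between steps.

S => oA => omA => ommA => ommmA => ommmmA => ommmmmA => ommmmmm

S => oA   [S ::= o A]
oA => omA   [A ::= m A]
omA => ommA   [A ::= m A]
ommA => ommmA   [A ::= m A]
ommmA => ommmmA   [A ::= m A]
ommmmA => ommmmmA   [A ::= m A]
ommmmmA => ommmmmm   [A ::= m]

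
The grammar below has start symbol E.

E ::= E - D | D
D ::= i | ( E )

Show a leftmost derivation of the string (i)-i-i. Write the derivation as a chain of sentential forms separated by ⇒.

E ⇒ E-D ⇒ E-D-D ⇒ D-D-D ⇒ (E)-D-D ⇒ (D)-D-D ⇒ (i)-D-D ⇒ (i)-i-D ⇒ (i)-i-i

E ⇒ E-D   [E ::= E - D]
E-D ⇒ E-D-D   [E ::= E - D]
E-D-D ⇒ D-D-D   [E ::= D]
D-D-D ⇒ (E)-D-D   [D ::= ( E )]
(E)-D-D ⇒ (D)-D-D   [E ::= D]
(D)-D-D ⇒ (i)-D-D   [D ::= i]
(i)-D-D ⇒ (i)-i-D   [D ::= i]
(i)-i-D ⇒ (i)-i-i   [D ::= i]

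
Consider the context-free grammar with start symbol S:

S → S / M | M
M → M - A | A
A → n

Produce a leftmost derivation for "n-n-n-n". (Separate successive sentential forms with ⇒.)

S⇒M⇒M-A⇒M-A-A⇒M-A-A-A⇒A-A-A-A⇒n-A-A-A⇒n-n-A-A⇒n-n-n-A⇒n-n-n-n

S ⇒ M   [S → M]
M ⇒ M-A   [M → M - A]
M-A ⇒ M-A-A   [M → M - A]
M-A-A ⇒ M-A-A-A   [M → M - A]
M-A-A-A ⇒ A-A-A-A   [M → A]
A-A-A-A ⇒ n-A-A-A   [A → n]
n-A-A-A ⇒ n-n-A-A   [A → n]
n-n-A-A ⇒ n-n-n-A   [A → n]
n-n-n-A ⇒ n-n-n-n   [A → n]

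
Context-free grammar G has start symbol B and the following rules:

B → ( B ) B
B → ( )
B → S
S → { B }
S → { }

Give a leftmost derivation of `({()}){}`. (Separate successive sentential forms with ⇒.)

B ⇒ (B)B ⇒ (S)B ⇒ ({B})B ⇒ ({()})B ⇒ ({()})S ⇒ ({()}){}

B ⇒ (B)B   [B → ( B ) B]
(B)B ⇒ (S)B   [B → S]
(S)B ⇒ ({B})B   [S → { B }]
({B})B ⇒ ({()})B   [B → ( )]
({()})B ⇒ ({()})S   [B → S]
({()})S ⇒ ({()}){}   [S → { }]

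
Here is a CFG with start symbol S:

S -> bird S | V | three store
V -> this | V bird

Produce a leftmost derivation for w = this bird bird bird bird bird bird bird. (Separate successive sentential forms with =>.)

S => V => V bird => V bird bird => V bird bird bird => V bird bird bird bird => V bird bird bird bird bird => V bird bird bird bird bird bird => V bird bird bird bird bird bird bird => this bird bird bird bird bird bird bird

S => V   [S -> V]
V => V bird   [V -> V bird]
V bird => V bird bird   [V -> V bird]
V bird bird => V bird bird bird   [V -> V bird]
V bird bird bird => V bird bird bird bird   [V -> V bird]
V bird bird bird bird => V bird bird bird bird bird   [V -> V bird]
V bird bird bird bird bird => V bird bird bird bird bird bird   [V -> V bird]
V bird bird bird bird bird bird => V bird bird bird bird bird bird bird   [V -> V bird]
V bird bird bird bird bird bird bird => this bird bird bird bird bird bird bird   [V -> this]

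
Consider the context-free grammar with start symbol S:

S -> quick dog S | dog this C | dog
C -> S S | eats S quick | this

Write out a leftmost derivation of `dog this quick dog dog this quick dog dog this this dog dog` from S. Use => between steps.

S => dog this C => dog this S S => dog this quick dog S S => dog this quick dog dog this C S => dog this quick dog dog this S S S => dog this quick dog dog this quick dog S S S => dog this quick dog dog this quick dog dog this C S S => dog this quick dog dog this quick dog dog this this S S => dog this quick dog dog this quick dog dog this this dog S => dog this quick dog dog this quick dog dog this this dog dog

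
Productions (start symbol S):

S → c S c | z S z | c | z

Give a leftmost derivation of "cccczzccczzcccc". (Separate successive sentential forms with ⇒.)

S ⇒ cSc   [S → c S c]
cSc ⇒ ccScc   [S → c S c]
ccScc ⇒ cccSccc   [S → c S c]
cccSccc ⇒ ccccScccc   [S → c S c]
ccccScccc ⇒ cccczSzcccc   [S → z S z]
cccczSzcccc ⇒ cccczzSzzcccc   [S → z S z]
cccczzSzzcccc ⇒ cccczzcSczzcccc   [S → c S c]
cccczzcSczzcccc ⇒ cccczzccczzcccc   [S → c]

S⇒cSc⇒ccScc⇒cccSccc⇒ccccScccc⇒cccczSzcccc⇒cccczzSzzcccc⇒cccczzcSczzcccc⇒cccczzccczzcccc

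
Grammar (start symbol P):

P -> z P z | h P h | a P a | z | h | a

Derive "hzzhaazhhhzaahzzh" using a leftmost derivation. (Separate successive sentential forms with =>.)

P => hPh => hzPzh => hzzPzzh => hzzhPhzzh => hzzhaPahzzh => hzzhaaPaahzzh => hzzhaazPzaahzzh => hzzhaazhPhzaahzzh => hzzhaazhhhzaahzzh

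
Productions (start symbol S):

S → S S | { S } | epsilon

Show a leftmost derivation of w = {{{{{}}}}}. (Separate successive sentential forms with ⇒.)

S ⇒ {S} ⇒ {SS} ⇒ {{S}S} ⇒ {{SS}S} ⇒ {{{S}S}S} ⇒ {{{{S}}S}S} ⇒ {{{{SS}}S}S} ⇒ {{{{{S}S}}S}S} ⇒ {{{{{}S}}S}S} ⇒ {{{{{}}}S}S} ⇒ {{{{{}}}}S} ⇒ {{{{{}}}}}

S ⇒ {S}   [S → { S }]
{S} ⇒ {SS}   [S → S S]
{SS} ⇒ {{S}S}   [S → { S }]
{{S}S} ⇒ {{SS}S}   [S → S S]
{{SS}S} ⇒ {{{S}S}S}   [S → { S }]
{{{S}S}S} ⇒ {{{{S}}S}S}   [S → { S }]
{{{{S}}S}S} ⇒ {{{{SS}}S}S}   [S → S S]
{{{{SS}}S}S} ⇒ {{{{{S}S}}S}S}   [S → { S }]
{{{{{S}S}}S}S} ⇒ {{{{{}S}}S}S}   [S → epsilon]
{{{{{}S}}S}S} ⇒ {{{{{}}}S}S}   [S → epsilon]
{{{{{}}}S}S} ⇒ {{{{{}}}}S}   [S → epsilon]
{{{{{}}}}S} ⇒ {{{{{}}}}}   [S → epsilon]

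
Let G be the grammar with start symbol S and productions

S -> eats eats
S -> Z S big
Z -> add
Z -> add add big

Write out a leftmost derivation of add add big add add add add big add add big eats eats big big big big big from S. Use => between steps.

S => Z S big   [S -> Z S big]
Z S big => add add big S big   [Z -> add add big]
add add big S big => add add big Z S big big   [S -> Z S big]
add add big Z S big big => add add big add S big big   [Z -> add]
add add big add S big big => add add big add Z S big big big   [S -> Z S big]
add add big add Z S big big big => add add big add add S big big big   [Z -> add]
add add big add add S big big big => add add big add add Z S big big big big   [S -> Z S big]
add add big add add Z S big big big big => add add big add add add add big S big big big big   [Z -> add add big]
add add big add add add add big S big big big big => add add big add add add add big Z S big big big big big   [S -> Z S big]
add add big add add add add big Z S big big big big big => add add big add add add add big add add big S big big big big big   [Z -> add add big]
add add big add add add add big add add big S big big big big big => add add big add add add add big add add big eats eats big big big big big   [S -> eats eats]

S => Z S big => add add big S big => add add big Z S big big => add add big add S big big => add add big add Z S big big big => add add big add add S big big big => add add big add add Z S big big big big => add add big add add add add big S big big big big => add add big add add add add big Z S big big big big big => add add big add add add add big add add big S big big big big big => add add big add add add add big add add big eats eats big big big big big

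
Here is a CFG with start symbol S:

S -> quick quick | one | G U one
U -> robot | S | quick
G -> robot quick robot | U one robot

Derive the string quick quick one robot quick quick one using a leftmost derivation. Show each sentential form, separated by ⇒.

S ⇒ G U one   [S -> G U one]
G U one ⇒ U one robot U one   [G -> U one robot]
U one robot U one ⇒ S one robot U one   [U -> S]
S one robot U one ⇒ quick quick one robot U one   [S -> quick quick]
quick quick one robot U one ⇒ quick quick one robot S one   [U -> S]
quick quick one robot S one ⇒ quick quick one robot quick quick one   [S -> quick quick]

S ⇒ G U one ⇒ U one robot U one ⇒ S one robot U one ⇒ quick quick one robot U one ⇒ quick quick one robot S one ⇒ quick quick one robot quick quick one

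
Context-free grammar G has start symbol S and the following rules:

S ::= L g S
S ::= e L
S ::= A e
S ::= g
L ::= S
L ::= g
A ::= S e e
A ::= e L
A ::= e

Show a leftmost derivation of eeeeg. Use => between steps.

S=>eL=>eS=>eeL=>eeS=>eeeL=>eeeS=>eeeeL=>eeeeg

S => eL   [S ::= e L]
eL => eS   [L ::= S]
eS => eeL   [S ::= e L]
eeL => eeS   [L ::= S]
eeS => eeeL   [S ::= e L]
eeeL => eeeS   [L ::= S]
eeeS => eeeeL   [S ::= e L]
eeeeL => eeeeg   [L ::= g]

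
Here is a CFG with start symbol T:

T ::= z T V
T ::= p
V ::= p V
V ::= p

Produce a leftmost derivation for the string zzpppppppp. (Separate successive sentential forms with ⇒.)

T ⇒ zTV ⇒ zzTVV ⇒ zzpVV ⇒ zzppVV ⇒ zzpppVV ⇒ zzppppVV ⇒ zzpppppV ⇒ zzppppppV ⇒ zzpppppppV ⇒ zzpppppppp

T ⇒ zTV   [T ::= z T V]
zTV ⇒ zzTVV   [T ::= z T V]
zzTVV ⇒ zzpVV   [T ::= p]
zzpVV ⇒ zzppVV   [V ::= p V]
zzppVV ⇒ zzpppVV   [V ::= p V]
zzpppVV ⇒ zzppppVV   [V ::= p V]
zzppppVV ⇒ zzpppppV   [V ::= p]
zzpppppV ⇒ zzppppppV   [V ::= p V]
zzppppppV ⇒ zzpppppppV   [V ::= p V]
zzpppppppV ⇒ zzpppppppp   [V ::= p]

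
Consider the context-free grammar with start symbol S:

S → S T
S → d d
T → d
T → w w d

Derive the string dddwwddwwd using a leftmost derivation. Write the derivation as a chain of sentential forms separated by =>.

S=>ST=>STT=>STTT=>STTTT=>ddTTTT=>dddTTT=>dddwwdTT=>dddwwddT=>dddwwddwwd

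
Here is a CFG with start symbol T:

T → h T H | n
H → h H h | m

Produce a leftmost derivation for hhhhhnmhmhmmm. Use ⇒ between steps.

T ⇒ hTH ⇒ hhTHH ⇒ hhhTHHH ⇒ hhhhTHHHH ⇒ hhhhhTHHHHH ⇒ hhhhhnHHHHH ⇒ hhhhhnmHHHH ⇒ hhhhhnmhHhHHH ⇒ hhhhhnmhmhHHH ⇒ hhhhhnmhmhmHH ⇒ hhhhhnmhmhmmH ⇒ hhhhhnmhmhmmm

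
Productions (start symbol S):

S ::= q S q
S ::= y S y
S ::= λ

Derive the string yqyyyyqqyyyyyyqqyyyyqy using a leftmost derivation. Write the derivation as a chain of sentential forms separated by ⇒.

S ⇒ ySy   [S ::= y S y]
ySy ⇒ yqSqy   [S ::= q S q]
yqSqy ⇒ yqySyqy   [S ::= y S y]
yqySyqy ⇒ yqyySyyqy   [S ::= y S y]
yqyySyyqy ⇒ yqyyySyyyqy   [S ::= y S y]
yqyyySyyyqy ⇒ yqyyyySyyyyqy   [S ::= y S y]
yqyyyySyyyyqy ⇒ yqyyyyqSqyyyyqy   [S ::= q S q]
yqyyyyqSqyyyyqy ⇒ yqyyyyqqSqqyyyyqy   [S ::= q S q]
yqyyyyqqSqqyyyyqy ⇒ yqyyyyqqySyqqyyyyqy   [S ::= y S y]
yqyyyyqqySyqqyyyyqy ⇒ yqyyyyqqyySyyqqyyyyqy   [S ::= y S y]
yqyyyyqqyySyyqqyyyyqy ⇒ yqyyyyqqyyySyyyqqyyyyqy   [S ::= y S y]
yqyyyyqqyyySyyyqqyyyyqy ⇒ yqyyyyqqyyyyyyqqyyyyqy   [S ::= λ]

S⇒ySy⇒yqSqy⇒yqySyqy⇒yqyySyyqy⇒yqyyySyyyqy⇒yqyyyySyyyyqy⇒yqyyyyqSqyyyyqy⇒yqyyyyqqSqqyyyyqy⇒yqyyyyqqySyqqyyyyqy⇒yqyyyyqqyySyyqqyyyyqy⇒yqyyyyqqyyySyyyqqyyyyqy⇒yqyyyyqqyyyyyyqqyyyyqy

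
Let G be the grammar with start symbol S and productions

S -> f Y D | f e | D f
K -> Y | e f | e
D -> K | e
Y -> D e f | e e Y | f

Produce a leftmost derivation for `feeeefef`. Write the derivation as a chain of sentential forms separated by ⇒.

S ⇒ fYD ⇒ feeYD ⇒ feeDefD ⇒ feeKefD ⇒ feeeefD ⇒ feeeefK ⇒ feeeefef

S ⇒ fYD   [S -> f Y D]
fYD ⇒ feeYD   [Y -> e e Y]
feeYD ⇒ feeDefD   [Y -> D e f]
feeDefD ⇒ feeKefD   [D -> K]
feeKefD ⇒ feeeefD   [K -> e]
feeeefD ⇒ feeeefK   [D -> K]
feeeefK ⇒ feeeefef   [K -> e f]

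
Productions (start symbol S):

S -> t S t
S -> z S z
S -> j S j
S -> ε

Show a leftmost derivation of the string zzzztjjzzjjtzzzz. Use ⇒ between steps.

S ⇒ zSz   [S -> z S z]
zSz ⇒ zzSzz   [S -> z S z]
zzSzz ⇒ zzzSzzz   [S -> z S z]
zzzSzzz ⇒ zzzzSzzzz   [S -> z S z]
zzzzSzzzz ⇒ zzzztStzzzz   [S -> t S t]
zzzztStzzzz ⇒ zzzztjSjtzzzz   [S -> j S j]
zzzztjSjtzzzz ⇒ zzzztjjSjjtzzzz   [S -> j S j]
zzzztjjSjjtzzzz ⇒ zzzztjjzSzjjtzzzz   [S -> z S z]
zzzztjjzSzjjtzzzz ⇒ zzzztjjzzjjtzzzz   [S -> ε]

S⇒zSz⇒zzSzz⇒zzzSzzz⇒zzzzSzzzz⇒zzzztStzzzz⇒zzzztjSjtzzzz⇒zzzztjjSjjtzzzz⇒zzzztjjzSzjjtzzzz⇒zzzztjjzzjjtzzzz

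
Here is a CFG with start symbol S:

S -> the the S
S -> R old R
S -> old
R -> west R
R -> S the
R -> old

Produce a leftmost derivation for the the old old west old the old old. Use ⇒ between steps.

S ⇒ R old R ⇒ S the old R ⇒ the the S the old R ⇒ the the R old R the old R ⇒ the the old old R the old R ⇒ the the old old west R the old R ⇒ the the old old west old the old R ⇒ the the old old west old the old old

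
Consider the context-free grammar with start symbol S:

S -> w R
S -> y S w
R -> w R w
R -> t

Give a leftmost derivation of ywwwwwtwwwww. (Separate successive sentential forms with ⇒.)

S ⇒ ySw ⇒ ywRw ⇒ ywwRww ⇒ ywwwRwww ⇒ ywwwwRwwww ⇒ ywwwwwRwwwww ⇒ ywwwwwtwwwww

S ⇒ ySw   [S -> y S w]
ySw ⇒ ywRw   [S -> w R]
ywRw ⇒ ywwRww   [R -> w R w]
ywwRww ⇒ ywwwRwww   [R -> w R w]
ywwwRwww ⇒ ywwwwRwwww   [R -> w R w]
ywwwwRwwww ⇒ ywwwwwRwwwww   [R -> w R w]
ywwwwwRwwwww ⇒ ywwwwwtwwwww   [R -> t]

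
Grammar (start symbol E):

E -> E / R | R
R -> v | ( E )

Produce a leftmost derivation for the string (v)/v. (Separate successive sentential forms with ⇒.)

E ⇒ E/R ⇒ R/R ⇒ (E)/R ⇒ (R)/R ⇒ (v)/R ⇒ (v)/v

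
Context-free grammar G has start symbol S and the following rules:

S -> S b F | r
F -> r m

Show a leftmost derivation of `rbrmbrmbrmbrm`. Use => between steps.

S=>SbF=>SbFbF=>SbFbFbF=>SbFbFbFbF=>rbFbFbFbF=>rbrmbFbFbF=>rbrmbrmbFbF=>rbrmbrmbrmbF=>rbrmbrmbrmbrm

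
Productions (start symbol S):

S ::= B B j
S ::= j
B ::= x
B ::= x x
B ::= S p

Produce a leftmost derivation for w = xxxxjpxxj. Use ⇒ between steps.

S ⇒ BBj   [S ::= B B j]
BBj ⇒ SpBj   [B ::= S p]
SpBj ⇒ BBjpBj   [S ::= B B j]
BBjpBj ⇒ xxBjpBj   [B ::= x x]
xxBjpBj ⇒ xxxxjpBj   [B ::= x x]
xxxxjpBj ⇒ xxxxjpxxj   [B ::= x x]

S ⇒ BBj ⇒ SpBj ⇒ BBjpBj ⇒ xxBjpBj ⇒ xxxxjpBj ⇒ xxxxjpxxj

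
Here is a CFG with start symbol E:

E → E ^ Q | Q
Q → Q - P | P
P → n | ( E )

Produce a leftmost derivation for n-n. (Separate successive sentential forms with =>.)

E => Q => Q-P => P-P => n-P => n-n

E => Q   [E → Q]
Q => Q-P   [Q → Q - P]
Q-P => P-P   [Q → P]
P-P => n-P   [P → n]
n-P => n-n   [P → n]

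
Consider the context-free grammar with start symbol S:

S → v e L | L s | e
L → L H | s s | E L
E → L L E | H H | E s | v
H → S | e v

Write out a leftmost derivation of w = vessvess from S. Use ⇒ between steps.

S ⇒ veL   [S → v e L]
veL ⇒ veLH   [L → L H]
veLH ⇒ vessH   [L → s s]
vessH ⇒ vessS   [H → S]
vessS ⇒ vessveL   [S → v e L]
vessveL ⇒ vessvess   [L → s s]

S ⇒ veL ⇒ veLH ⇒ vessH ⇒ vessS ⇒ vessveL ⇒ vessvess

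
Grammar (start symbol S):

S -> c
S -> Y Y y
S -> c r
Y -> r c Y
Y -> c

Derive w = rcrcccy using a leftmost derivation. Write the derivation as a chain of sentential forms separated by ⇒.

S ⇒ YYy ⇒ rcYYy ⇒ rcrcYYy ⇒ rcrccYy ⇒ rcrcccy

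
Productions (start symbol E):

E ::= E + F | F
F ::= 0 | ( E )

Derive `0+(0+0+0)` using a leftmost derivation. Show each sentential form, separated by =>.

E => E+F => F+F => 0+F => 0+(E) => 0+(E+F) => 0+(E+F+F) => 0+(F+F+F) => 0+(0+F+F) => 0+(0+0+F) => 0+(0+0+0)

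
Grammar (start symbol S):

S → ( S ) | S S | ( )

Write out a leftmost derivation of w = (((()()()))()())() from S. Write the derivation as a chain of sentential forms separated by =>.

S => SS   [S → S S]
SS => (S)S   [S → ( S )]
(S)S => (SS)S   [S → S S]
(SS)S => (SSS)S   [S → S S]
(SSS)S => ((S)SS)S   [S → ( S )]
((S)SS)S => (((S))SS)S   [S → ( S )]
(((S))SS)S => (((SS))SS)S   [S → S S]
(((SS))SS)S => (((SSS))SS)S   [S → S S]
(((SSS))SS)S => (((()SS))SS)S   [S → ( )]
(((()SS))SS)S => (((()()S))SS)S   [S → ( )]
(((()()S))SS)S => (((()()()))SS)S   [S → ( )]
(((()()()))SS)S => (((()()()))()S)S   [S → ( )]
(((()()()))()S)S => (((()()()))()())S   [S → ( )]
(((()()()))()())S => (((()()()))()())()   [S → ( )]

S => SS => (S)S => (SS)S => (SSS)S => ((S)SS)S => (((S))SS)S => (((SS))SS)S => (((SSS))SS)S => (((()SS))SS)S => (((()()S))SS)S => (((()()()))SS)S => (((()()()))()S)S => (((()()()))()())S => (((()()()))()())()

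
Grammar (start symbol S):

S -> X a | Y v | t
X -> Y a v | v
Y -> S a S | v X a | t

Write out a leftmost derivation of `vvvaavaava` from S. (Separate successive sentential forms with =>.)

S=>Xa=>Yava=>vXaava=>vYavaava=>vvXaavaava=>vvvaavaava

S => Xa   [S -> X a]
Xa => Yava   [X -> Y a v]
Yava => vXaava   [Y -> v X a]
vXaava => vYavaava   [X -> Y a v]
vYavaava => vvXaavaava   [Y -> v X a]
vvXaavaava => vvvaavaava   [X -> v]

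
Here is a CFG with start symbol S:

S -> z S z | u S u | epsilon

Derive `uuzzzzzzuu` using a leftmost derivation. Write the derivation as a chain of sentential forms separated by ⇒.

S ⇒ uSu ⇒ uuSuu ⇒ uuzSzuu ⇒ uuzzSzzuu ⇒ uuzzzSzzzuu ⇒ uuzzzzzzuu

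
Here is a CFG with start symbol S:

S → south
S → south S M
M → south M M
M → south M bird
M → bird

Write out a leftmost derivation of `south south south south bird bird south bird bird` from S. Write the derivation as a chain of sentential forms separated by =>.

S => south S M => south south S M M => south south south S M M M => south south south south M M M => south south south south bird M M => south south south south bird bird M => south south south south bird bird south M bird => south south south south bird bird south bird bird

S => south S M   [S → south S M]
south S M => south south S M M   [S → south S M]
south south S M M => south south south S M M M   [S → south S M]
south south south S M M M => south south south south M M M   [S → south]
south south south south M M M => south south south south bird M M   [M → bird]
south south south south bird M M => south south south south bird bird M   [M → bird]
south south south south bird bird M => south south south south bird bird south M bird   [M → south M bird]
south south south south bird bird south M bird => south south south south bird bird south bird bird   [M → bird]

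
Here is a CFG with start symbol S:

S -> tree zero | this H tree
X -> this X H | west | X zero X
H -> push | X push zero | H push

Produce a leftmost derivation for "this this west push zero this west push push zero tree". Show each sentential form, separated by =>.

S => this H tree => this X push zero tree => this X zero X push zero tree => this this X H zero X push zero tree => this this west H zero X push zero tree => this this west push zero X push zero tree => this this west push zero this X H push zero tree => this this west push zero this west H push zero tree => this this west push zero this west push push zero tree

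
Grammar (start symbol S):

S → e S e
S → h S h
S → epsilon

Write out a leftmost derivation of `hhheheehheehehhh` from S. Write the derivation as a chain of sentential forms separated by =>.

S => hSh => hhShh => hhhShhh => hhheSehhh => hhhehShehhh => hhheheSehehhh => hhheheeSeehehhh => hhheheehSheehehhh => hhheheehheehehhh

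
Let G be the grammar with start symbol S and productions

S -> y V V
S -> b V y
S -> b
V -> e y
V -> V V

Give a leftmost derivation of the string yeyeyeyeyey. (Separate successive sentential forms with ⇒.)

S ⇒ yVV   [S -> y V V]
yVV ⇒ yVVV   [V -> V V]
yVVV ⇒ yVVVV   [V -> V V]
yVVVV ⇒ yeyVVV   [V -> e y]
yeyVVV ⇒ yeyeyVV   [V -> e y]
yeyeyVV ⇒ yeyeyVVV   [V -> V V]
yeyeyVVV ⇒ yeyeyeyVV   [V -> e y]
yeyeyeyVV ⇒ yeyeyeyeyV   [V -> e y]
yeyeyeyeyV ⇒ yeyeyeyeyey   [V -> e y]

S ⇒ yVV ⇒ yVVV ⇒ yVVVV ⇒ yeyVVV ⇒ yeyeyVV ⇒ yeyeyVVV ⇒ yeyeyeyVV ⇒ yeyeyeyeyV ⇒ yeyeyeyeyey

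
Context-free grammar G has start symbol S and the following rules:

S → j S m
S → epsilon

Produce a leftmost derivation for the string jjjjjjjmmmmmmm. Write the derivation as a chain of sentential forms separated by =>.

S => jSm   [S → j S m]
jSm => jjSmm   [S → j S m]
jjSmm => jjjSmmm   [S → j S m]
jjjSmmm => jjjjSmmmm   [S → j S m]
jjjjSmmmm => jjjjjSmmmmm   [S → j S m]
jjjjjSmmmmm => jjjjjjSmmmmmm   [S → j S m]
jjjjjjSmmmmmm => jjjjjjjSmmmmmmm   [S → j S m]
jjjjjjjSmmmmmmm => jjjjjjjmmmmmmm   [S → epsilon]

S => jSm => jjSmm => jjjSmmm => jjjjSmmmm => jjjjjSmmmmm => jjjjjjSmmmmmm => jjjjjjjSmmmmmmm => jjjjjjjmmmmmmm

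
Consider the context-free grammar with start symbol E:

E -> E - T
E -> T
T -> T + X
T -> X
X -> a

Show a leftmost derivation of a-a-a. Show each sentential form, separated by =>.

E => E-T   [E -> E - T]
E-T => E-T-T   [E -> E - T]
E-T-T => T-T-T   [E -> T]
T-T-T => X-T-T   [T -> X]
X-T-T => a-T-T   [X -> a]
a-T-T => a-X-T   [T -> X]
a-X-T => a-a-T   [X -> a]
a-a-T => a-a-X   [T -> X]
a-a-X => a-a-a   [X -> a]

E=>E-T=>E-T-T=>T-T-T=>X-T-T=>a-T-T=>a-X-T=>a-a-T=>a-a-X=>a-a-a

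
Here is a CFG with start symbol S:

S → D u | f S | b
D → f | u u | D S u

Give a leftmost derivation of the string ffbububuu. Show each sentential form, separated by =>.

S => fS => fDu => fDSuu => fDSuSuu => fDSuSuSuu => ffSuSuSuu => ffbuSuSuu => ffbubuSuu => ffbububuu

S => fS   [S → f S]
fS => fDu   [S → D u]
fDu => fDSuu   [D → D S u]
fDSuu => fDSuSuu   [D → D S u]
fDSuSuu => fDSuSuSuu   [D → D S u]
fDSuSuSuu => ffSuSuSuu   [D → f]
ffSuSuSuu => ffbuSuSuu   [S → b]
ffbuSuSuu => ffbubuSuu   [S → b]
ffbubuSuu => ffbububuu   [S → b]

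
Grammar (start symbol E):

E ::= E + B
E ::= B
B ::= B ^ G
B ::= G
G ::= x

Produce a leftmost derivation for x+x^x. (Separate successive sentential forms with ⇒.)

E ⇒ E+B   [E ::= E + B]
E+B ⇒ B+B   [E ::= B]
B+B ⇒ G+B   [B ::= G]
G+B ⇒ x+B   [G ::= x]
x+B ⇒ x+B^G   [B ::= B ^ G]
x+B^G ⇒ x+G^G   [B ::= G]
x+G^G ⇒ x+x^G   [G ::= x]
x+x^G ⇒ x+x^x   [G ::= x]

E ⇒ E+B ⇒ B+B ⇒ G+B ⇒ x+B ⇒ x+B^G ⇒ x+G^G ⇒ x+x^G ⇒ x+x^x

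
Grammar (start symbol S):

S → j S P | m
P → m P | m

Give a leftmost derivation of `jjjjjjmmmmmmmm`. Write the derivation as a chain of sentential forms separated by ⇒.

S⇒jSP⇒jjSPP⇒jjjSPPP⇒jjjjSPPPP⇒jjjjjSPPPPP⇒jjjjjjSPPPPPP⇒jjjjjjmPPPPPP⇒jjjjjjmmPPPPPP⇒jjjjjjmmmPPPPP⇒jjjjjjmmmmPPPP⇒jjjjjjmmmmmPPP⇒jjjjjjmmmmmmPP⇒jjjjjjmmmmmmmP⇒jjjjjjmmmmmmmm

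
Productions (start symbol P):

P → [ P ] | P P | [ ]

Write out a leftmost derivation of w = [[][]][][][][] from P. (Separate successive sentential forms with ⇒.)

P ⇒ PP ⇒ PPP ⇒ PPPP ⇒ PPPPP ⇒ [P]PPPP ⇒ [PP]PPPP ⇒ [[]P]PPPP ⇒ [[][]]PPPP ⇒ [[][]][]PPP ⇒ [[][]][][]PP ⇒ [[][]][][][]P ⇒ [[][]][][][][]

P ⇒ PP   [P → P P]
PP ⇒ PPP   [P → P P]
PPP ⇒ PPPP   [P → P P]
PPPP ⇒ PPPPP   [P → P P]
PPPPP ⇒ [P]PPPP   [P → [ P ]]
[P]PPPP ⇒ [PP]PPPP   [P → P P]
[PP]PPPP ⇒ [[]P]PPPP   [P → [ ]]
[[]P]PPPP ⇒ [[][]]PPPP   [P → [ ]]
[[][]]PPPP ⇒ [[][]][]PPP   [P → [ ]]
[[][]][]PPP ⇒ [[][]][][]PP   [P → [ ]]
[[][]][][]PP ⇒ [[][]][][][]P   [P → [ ]]
[[][]][][][]P ⇒ [[][]][][][][]   [P → [ ]]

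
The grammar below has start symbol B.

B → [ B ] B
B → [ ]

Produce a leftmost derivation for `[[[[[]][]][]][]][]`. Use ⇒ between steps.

B ⇒ [B]B ⇒ [[B]B]B ⇒ [[[B]B]B]B ⇒ [[[[B]B]B]B]B ⇒ [[[[[]]B]B]B]B ⇒ [[[[[]][]]B]B]B ⇒ [[[[[]][]][]]B]B ⇒ [[[[[]][]][]][]]B ⇒ [[[[[]][]][]][]][]

B ⇒ [B]B   [B → [ B ] B]
[B]B ⇒ [[B]B]B   [B → [ B ] B]
[[B]B]B ⇒ [[[B]B]B]B   [B → [ B ] B]
[[[B]B]B]B ⇒ [[[[B]B]B]B]B   [B → [ B ] B]
[[[[B]B]B]B]B ⇒ [[[[[]]B]B]B]B   [B → [ ]]
[[[[[]]B]B]B]B ⇒ [[[[[]][]]B]B]B   [B → [ ]]
[[[[[]][]]B]B]B ⇒ [[[[[]][]][]]B]B   [B → [ ]]
[[[[[]][]][]]B]B ⇒ [[[[[]][]][]][]]B   [B → [ ]]
[[[[[]][]][]][]]B ⇒ [[[[[]][]][]][]][]   [B → [ ]]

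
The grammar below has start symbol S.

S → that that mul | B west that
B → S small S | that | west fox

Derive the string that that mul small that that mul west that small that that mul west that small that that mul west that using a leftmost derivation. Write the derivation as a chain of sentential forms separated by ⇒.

S ⇒ B west that ⇒ S small S west that ⇒ B west that small S west that ⇒ S small S west that small S west that ⇒ B west that small S west that small S west that ⇒ S small S west that small S west that small S west that ⇒ that that mul small S west that small S west that small S west that ⇒ that that mul small that that mul west that small S west that small S west that ⇒ that that mul small that that mul west that small that that mul west that small S west that ⇒ that that mul small that that mul west that small that that mul west that small that that mul west that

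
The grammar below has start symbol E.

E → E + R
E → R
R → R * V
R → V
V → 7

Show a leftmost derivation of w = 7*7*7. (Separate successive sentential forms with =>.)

E => R   [E → R]
R => R*V   [R → R * V]
R*V => R*V*V   [R → R * V]
R*V*V => V*V*V   [R → V]
V*V*V => 7*V*V   [V → 7]
7*V*V => 7*7*V   [V → 7]
7*7*V => 7*7*7   [V → 7]

E => R => R*V => R*V*V => V*V*V => 7*V*V => 7*7*V => 7*7*7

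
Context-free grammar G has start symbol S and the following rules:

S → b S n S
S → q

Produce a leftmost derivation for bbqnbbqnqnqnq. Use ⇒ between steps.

S ⇒ bSnS ⇒ bbSnSnS ⇒ bbqnSnS ⇒ bbqnbSnSnS ⇒ bbqnbbSnSnSnS ⇒ bbqnbbqnSnSnS ⇒ bbqnbbqnqnSnS ⇒ bbqnbbqnqnqnS ⇒ bbqnbbqnqnqnq

S ⇒ bSnS   [S → b S n S]
bSnS ⇒ bbSnSnS   [S → b S n S]
bbSnSnS ⇒ bbqnSnS   [S → q]
bbqnSnS ⇒ bbqnbSnSnS   [S → b S n S]
bbqnbSnSnS ⇒ bbqnbbSnSnSnS   [S → b S n S]
bbqnbbSnSnSnS ⇒ bbqnbbqnSnSnS   [S → q]
bbqnbbqnSnSnS ⇒ bbqnbbqnqnSnS   [S → q]
bbqnbbqnqnSnS ⇒ bbqnbbqnqnqnS   [S → q]
bbqnbbqnqnqnS ⇒ bbqnbbqnqnqnq   [S → q]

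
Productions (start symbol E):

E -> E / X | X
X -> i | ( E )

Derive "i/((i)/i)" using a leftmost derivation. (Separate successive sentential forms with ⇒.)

E ⇒ E/X ⇒ X/X ⇒ i/X ⇒ i/(E) ⇒ i/(E/X) ⇒ i/(X/X) ⇒ i/((E)/X) ⇒ i/((X)/X) ⇒ i/((i)/X) ⇒ i/((i)/i)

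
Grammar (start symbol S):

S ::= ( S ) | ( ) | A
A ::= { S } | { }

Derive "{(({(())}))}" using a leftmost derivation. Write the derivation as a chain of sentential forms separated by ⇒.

S ⇒ A   [S ::= A]
A ⇒ {S}   [A ::= { S }]
{S} ⇒ {(S)}   [S ::= ( S )]
{(S)} ⇒ {((S))}   [S ::= ( S )]
{((S))} ⇒ {((A))}   [S ::= A]
{((A))} ⇒ {(({S}))}   [A ::= { S }]
{(({S}))} ⇒ {(({(S)}))}   [S ::= ( S )]
{(({(S)}))} ⇒ {(({(())}))}   [S ::= ( )]

S ⇒ A ⇒ {S} ⇒ {(S)} ⇒ {((S))} ⇒ {((A))} ⇒ {(({S}))} ⇒ {(({(S)}))} ⇒ {(({(())}))}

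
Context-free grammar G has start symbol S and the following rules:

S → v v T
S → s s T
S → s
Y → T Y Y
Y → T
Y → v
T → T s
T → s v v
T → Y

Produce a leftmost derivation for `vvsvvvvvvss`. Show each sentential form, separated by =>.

S => vvT   [S → v v T]
vvT => vvTs   [T → T s]
vvTs => vvTss   [T → T s]
vvTss => vvYss   [T → Y]
vvYss => vvTYYss   [Y → T Y Y]
vvTYYss => vvYYYss   [T → Y]
vvYYYss => vvTYYYYss   [Y → T Y Y]
vvTYYYYss => vvsvvYYYYss   [T → s v v]
vvsvvYYYYss => vvsvvvYYYss   [Y → v]
vvsvvvYYYss => vvsvvvvYYss   [Y → v]
vvsvvvvYYss => vvsvvvvvYss   [Y → v]
vvsvvvvvYss => vvsvvvvvvss   [Y → v]

S=>vvT=>vvTs=>vvTss=>vvYss=>vvTYYss=>vvYYYss=>vvTYYYYss=>vvsvvYYYYss=>vvsvvvYYYss=>vvsvvvvYYss=>vvsvvvvvYss=>vvsvvvvvvss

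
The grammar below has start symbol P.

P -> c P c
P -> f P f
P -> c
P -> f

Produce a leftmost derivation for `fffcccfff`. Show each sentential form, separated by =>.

P => fPf   [P -> f P f]
fPf => ffPff   [P -> f P f]
ffPff => fffPfff   [P -> f P f]
fffPfff => fffcPcfff   [P -> c P c]
fffcPcfff => fffcccfff   [P -> c]

P=>fPf=>ffPff=>fffPfff=>fffcPcfff=>fffcccfff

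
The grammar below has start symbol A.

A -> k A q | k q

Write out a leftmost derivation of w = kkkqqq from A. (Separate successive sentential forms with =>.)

A => kAq => kkAqq => kkkqqq

A => kAq   [A -> k A q]
kAq => kkAqq   [A -> k A q]
kkAqq => kkkqqq   [A -> k q]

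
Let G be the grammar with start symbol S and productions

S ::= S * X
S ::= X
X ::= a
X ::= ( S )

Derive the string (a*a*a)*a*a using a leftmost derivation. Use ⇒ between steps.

S ⇒ S*X   [S ::= S * X]
S*X ⇒ S*X*X   [S ::= S * X]
S*X*X ⇒ X*X*X   [S ::= X]
X*X*X ⇒ (S)*X*X   [X ::= ( S )]
(S)*X*X ⇒ (S*X)*X*X   [S ::= S * X]
(S*X)*X*X ⇒ (S*X*X)*X*X   [S ::= S * X]
(S*X*X)*X*X ⇒ (X*X*X)*X*X   [S ::= X]
(X*X*X)*X*X ⇒ (a*X*X)*X*X   [X ::= a]
(a*X*X)*X*X ⇒ (a*a*X)*X*X   [X ::= a]
(a*a*X)*X*X ⇒ (a*a*a)*X*X   [X ::= a]
(a*a*a)*X*X ⇒ (a*a*a)*a*X   [X ::= a]
(a*a*a)*a*X ⇒ (a*a*a)*a*a   [X ::= a]

S ⇒ S*X ⇒ S*X*X ⇒ X*X*X ⇒ (S)*X*X ⇒ (S*X)*X*X ⇒ (S*X*X)*X*X ⇒ (X*X*X)*X*X ⇒ (a*X*X)*X*X ⇒ (a*a*X)*X*X ⇒ (a*a*a)*X*X ⇒ (a*a*a)*a*X ⇒ (a*a*a)*a*a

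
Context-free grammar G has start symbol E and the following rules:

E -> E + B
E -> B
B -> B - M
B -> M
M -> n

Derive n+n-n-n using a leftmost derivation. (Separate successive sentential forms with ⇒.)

E ⇒ E+B ⇒ B+B ⇒ M+B ⇒ n+B ⇒ n+B-M ⇒ n+B-M-M ⇒ n+M-M-M ⇒ n+n-M-M ⇒ n+n-n-M ⇒ n+n-n-n

E ⇒ E+B   [E -> E + B]
E+B ⇒ B+B   [E -> B]
B+B ⇒ M+B   [B -> M]
M+B ⇒ n+B   [M -> n]
n+B ⇒ n+B-M   [B -> B - M]
n+B-M ⇒ n+B-M-M   [B -> B - M]
n+B-M-M ⇒ n+M-M-M   [B -> M]
n+M-M-M ⇒ n+n-M-M   [M -> n]
n+n-M-M ⇒ n+n-n-M   [M -> n]
n+n-n-M ⇒ n+n-n-n   [M -> n]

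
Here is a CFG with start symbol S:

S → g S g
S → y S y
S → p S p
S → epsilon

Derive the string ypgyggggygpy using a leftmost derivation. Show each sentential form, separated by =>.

S=>ySy=>ypSpy=>ypgSgpy=>ypgySygpy=>ypgygSgygpy=>ypgyggSggygpy=>ypgyggggygpy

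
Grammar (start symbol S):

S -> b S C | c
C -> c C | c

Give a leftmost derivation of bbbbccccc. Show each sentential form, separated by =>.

S => bSC   [S -> b S C]
bSC => bbSCC   [S -> b S C]
bbSCC => bbbSCCC   [S -> b S C]
bbbSCCC => bbbbSCCCC   [S -> b S C]
bbbbSCCCC => bbbbcCCCC   [S -> c]
bbbbcCCCC => bbbbccCCC   [C -> c]
bbbbccCCC => bbbbcccCC   [C -> c]
bbbbcccCC => bbbbccccC   [C -> c]
bbbbccccC => bbbbccccc   [C -> c]

S => bSC => bbSCC => bbbSCCC => bbbbSCCCC => bbbbcCCCC => bbbbccCCC => bbbbcccCC => bbbbccccC => bbbbccccc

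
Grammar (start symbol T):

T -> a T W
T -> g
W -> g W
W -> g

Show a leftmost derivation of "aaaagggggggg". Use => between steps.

T=>aTW=>aaTWW=>aaaTWWW=>aaaaTWWWW=>aaaagWWWW=>aaaaggWWW=>aaaagggWW=>aaaaggggW=>aaaagggggW=>aaaaggggggW=>aaaagggggggW=>aaaagggggggg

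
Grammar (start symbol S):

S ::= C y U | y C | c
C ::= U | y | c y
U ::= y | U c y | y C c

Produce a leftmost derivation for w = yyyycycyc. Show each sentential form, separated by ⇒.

S ⇒ CyU   [S ::= C y U]
CyU ⇒ yyU   [C ::= y]
yyU ⇒ yyyCc   [U ::= y C c]
yyyCc ⇒ yyyUc   [C ::= U]
yyyUc ⇒ yyyUcyc   [U ::= U c y]
yyyUcyc ⇒ yyyUcycyc   [U ::= U c y]
yyyUcycyc ⇒ yyyycycyc   [U ::= y]

S ⇒ CyU ⇒ yyU ⇒ yyyCc ⇒ yyyUc ⇒ yyyUcyc ⇒ yyyUcycyc ⇒ yyyycycyc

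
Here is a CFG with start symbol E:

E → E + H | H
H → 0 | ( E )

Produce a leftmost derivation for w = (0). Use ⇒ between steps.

E ⇒ H   [E → H]
H ⇒ (E)   [H → ( E )]
(E) ⇒ (H)   [E → H]
(H) ⇒ (0)   [H → 0]

E ⇒ H ⇒ (E) ⇒ (H) ⇒ (0)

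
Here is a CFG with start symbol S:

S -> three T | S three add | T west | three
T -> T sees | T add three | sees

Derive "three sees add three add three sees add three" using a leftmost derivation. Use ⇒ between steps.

S ⇒ three T ⇒ three T add three ⇒ three T sees add three ⇒ three T add three sees add three ⇒ three T add three add three sees add three ⇒ three sees add three add three sees add three

S ⇒ three T   [S -> three T]
three T ⇒ three T add three   [T -> T add three]
three T add three ⇒ three T sees add three   [T -> T sees]
three T sees add three ⇒ three T add three sees add three   [T -> T add three]
three T add three sees add three ⇒ three T add three add three sees add three   [T -> T add three]
three T add three add three sees add three ⇒ three sees add three add three sees add three   [T -> sees]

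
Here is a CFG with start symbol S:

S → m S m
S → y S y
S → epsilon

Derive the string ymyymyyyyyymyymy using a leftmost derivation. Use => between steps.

S => ySy => ymSmy => ymySymy => ymyySyymy => ymyymSmyymy => ymyymySymyymy => ymyymyySyymyymy => ymyymyyySyyymyymy => ymyymyyyyyymyymy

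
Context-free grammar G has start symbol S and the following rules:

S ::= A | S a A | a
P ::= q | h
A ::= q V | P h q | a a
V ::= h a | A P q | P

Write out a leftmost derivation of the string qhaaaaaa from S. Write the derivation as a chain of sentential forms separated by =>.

S => SaA   [S ::= S a A]
SaA => SaAaA   [S ::= S a A]
SaAaA => AaAaA   [S ::= A]
AaAaA => qVaAaA   [A ::= q V]
qVaAaA => qPaAaA   [V ::= P]
qPaAaA => qhaAaA   [P ::= h]
qhaAaA => qhaaaaA   [A ::= a a]
qhaaaaA => qhaaaaaa   [A ::= a a]

S => SaA => SaAaA => AaAaA => qVaAaA => qPaAaA => qhaAaA => qhaaaaA => qhaaaaaa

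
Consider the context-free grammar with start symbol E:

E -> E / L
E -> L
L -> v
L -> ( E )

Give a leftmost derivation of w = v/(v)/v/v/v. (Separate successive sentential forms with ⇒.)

E ⇒ E/L ⇒ E/L/L ⇒ E/L/L/L ⇒ E/L/L/L/L ⇒ L/L/L/L/L ⇒ v/L/L/L/L ⇒ v/(E)/L/L/L ⇒ v/(L)/L/L/L ⇒ v/(v)/L/L/L ⇒ v/(v)/v/L/L ⇒ v/(v)/v/v/L ⇒ v/(v)/v/v/v

E ⇒ E/L   [E -> E / L]
E/L ⇒ E/L/L   [E -> E / L]
E/L/L ⇒ E/L/L/L   [E -> E / L]
E/L/L/L ⇒ E/L/L/L/L   [E -> E / L]
E/L/L/L/L ⇒ L/L/L/L/L   [E -> L]
L/L/L/L/L ⇒ v/L/L/L/L   [L -> v]
v/L/L/L/L ⇒ v/(E)/L/L/L   [L -> ( E )]
v/(E)/L/L/L ⇒ v/(L)/L/L/L   [E -> L]
v/(L)/L/L/L ⇒ v/(v)/L/L/L   [L -> v]
v/(v)/L/L/L ⇒ v/(v)/v/L/L   [L -> v]
v/(v)/v/L/L ⇒ v/(v)/v/v/L   [L -> v]
v/(v)/v/v/L ⇒ v/(v)/v/v/v   [L -> v]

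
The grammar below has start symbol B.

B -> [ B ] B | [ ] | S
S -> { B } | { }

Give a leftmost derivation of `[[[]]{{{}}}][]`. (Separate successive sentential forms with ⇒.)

B ⇒ [B]B   [B -> [ B ] B]
[B]B ⇒ [[B]B]B   [B -> [ B ] B]
[[B]B]B ⇒ [[[]]B]B   [B -> [ ]]
[[[]]B]B ⇒ [[[]]S]B   [B -> S]
[[[]]S]B ⇒ [[[]]{B}]B   [S -> { B }]
[[[]]{B}]B ⇒ [[[]]{S}]B   [B -> S]
[[[]]{S}]B ⇒ [[[]]{{B}}]B   [S -> { B }]
[[[]]{{B}}]B ⇒ [[[]]{{S}}]B   [B -> S]
[[[]]{{S}}]B ⇒ [[[]]{{{}}}]B   [S -> { }]
[[[]]{{{}}}]B ⇒ [[[]]{{{}}}][]   [B -> [ ]]

B⇒[B]B⇒[[B]B]B⇒[[[]]B]B⇒[[[]]S]B⇒[[[]]{B}]B⇒[[[]]{S}]B⇒[[[]]{{B}}]B⇒[[[]]{{S}}]B⇒[[[]]{{{}}}]B⇒[[[]]{{{}}}][]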